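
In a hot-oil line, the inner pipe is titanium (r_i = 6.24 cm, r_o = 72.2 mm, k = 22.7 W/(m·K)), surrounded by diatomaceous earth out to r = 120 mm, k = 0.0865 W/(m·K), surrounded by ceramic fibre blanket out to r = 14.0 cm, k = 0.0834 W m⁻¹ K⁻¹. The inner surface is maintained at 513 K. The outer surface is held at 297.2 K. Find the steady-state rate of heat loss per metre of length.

Resistance network (inner→outer):
  R'_titanium = ln(0.0722/0.0624)/(2πk) = 0.1459/(2π·22.7) = 0.001023 m·K/W
  R'_diatomaceous earth = ln(0.120/0.0722)/(2πk) = 0.5081/(2π·0.0865) = 0.9348 m·K/W
  R'_ceramic fibre blanket = ln(0.140/0.120)/(2πk) = 0.1542/(2π·0.0834) = 0.2942 m·K/W
ΣR = 0.001023 + 0.9348 + 0.2942 = 1.230 m·K/W
Q' = ΔT/ΣR = (513 K − 297.2 K)/1.230 = 175 W/m

Q' = 175 W/m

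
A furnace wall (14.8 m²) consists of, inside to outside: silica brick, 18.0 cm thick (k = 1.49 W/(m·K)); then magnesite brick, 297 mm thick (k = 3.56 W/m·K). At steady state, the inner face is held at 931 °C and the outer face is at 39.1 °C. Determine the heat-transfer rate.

Resistance network (inner→outer):
  R_silica brick = L/(kA) = 0.180/(1.49·14.8) = 0.008163 K/W
  R_magnesite brick = L/(kA) = 0.297/(3.56·14.8) = 0.005637 K/W
ΣR = 0.008163 + 0.005637 = 0.01380 K/W
Q = ΔT/ΣR = (931 °C − 39.1 °C)/0.01380 = 64600 W

Q = 64.6 kW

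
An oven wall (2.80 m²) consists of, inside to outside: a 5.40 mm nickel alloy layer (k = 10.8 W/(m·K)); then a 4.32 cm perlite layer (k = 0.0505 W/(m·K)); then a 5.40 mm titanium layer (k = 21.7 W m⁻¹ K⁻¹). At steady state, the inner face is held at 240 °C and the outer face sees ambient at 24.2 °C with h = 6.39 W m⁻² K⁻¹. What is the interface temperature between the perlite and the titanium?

Series thermal resistances, inner to outer:
  R_nickel alloy = L/(kA) = 0.00540/(10.8·2.80) = 1.786×10^-4 K/W
  R_perlite = L/(kA) = 0.0432/(0.0505·2.80) = 0.3055 K/W
  R_titanium = L/(kA) = 0.00540/(21.7·2.80) = 8.887×10^-5 K/W
  R_conv,out = 1/(hA) = 1/(6.39·2.80) = 0.05589 K/W
ΣR = 1.786×10^-4 + 0.3055 + 8.887×10^-5 + 0.05589 = 0.3617 K/W
Q = ΔT/ΣR = (240 °C − 24.2 °C)/0.3617 = 596.6 W
From the inner boundary to the perlite/titanium interface, ΣR_partial = 0.3057 K/W.
T_interface = T_in − Q·ΣR_partial = 240 °C − (596.6)(0.3057) = 57.6 °C

T = 57.6 °C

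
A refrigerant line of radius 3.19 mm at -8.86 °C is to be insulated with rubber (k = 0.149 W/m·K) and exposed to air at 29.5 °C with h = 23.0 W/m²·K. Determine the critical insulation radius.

For a cylinder, r_cr = k_ins/h = 0.149/23.0 = 0.00648 m = 0.648 cm

r_cr = 0.648 cm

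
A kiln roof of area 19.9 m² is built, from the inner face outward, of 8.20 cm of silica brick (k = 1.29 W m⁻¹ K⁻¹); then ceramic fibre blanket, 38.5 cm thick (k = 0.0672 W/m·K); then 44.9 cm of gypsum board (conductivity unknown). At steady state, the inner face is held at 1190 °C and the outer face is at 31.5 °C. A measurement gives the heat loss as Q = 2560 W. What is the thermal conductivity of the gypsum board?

ΣR = ΔT/Q = |1190 − 31.5|/2560 = 0.4525 K/W
Known resistances:
  R_silica brick = L/(kA) = 0.0820/(1.29·19.9) = 0.003194 K/W
  R_ceramic fibre blanket = L/(kA) = 0.385/(0.0672·19.9) = 0.2879 K/W
R_gypsum board = ΣR − ΣR_known = 0.4525 − 0.2911 = 0.1614 K/W
L/(kA) = 0.1614 ⇒ k = 0.449/(0.1614·19.9) = 0.140 W/m·K

k = 0.140 W/m·K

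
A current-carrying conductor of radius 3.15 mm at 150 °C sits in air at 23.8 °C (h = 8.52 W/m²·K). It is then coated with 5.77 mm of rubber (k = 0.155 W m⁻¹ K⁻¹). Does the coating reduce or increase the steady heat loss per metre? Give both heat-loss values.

increases: 21.3 → 39.9 W/m

Critical radius for a cylinder: r_cr = k/h = 0.0182 m = 1.82 cm.
Outer radius after coating: r₂ = 0.00315 + 0.00577 = 0.00892 m.
Since r₁ < r_cr and r₂ ≤ r_cr, the coating moves toward the maximum at r_cr — heat loss rises.
Bare: R = 1/(2πr₁h) = 5.930 m·K/W; Q = 126.2/5.930 = 21.3 W/m.
Coated: R = R_cond + R_conv = 3.163 m·K/W; Q = 126.2/3.163 = 39.9 W/m.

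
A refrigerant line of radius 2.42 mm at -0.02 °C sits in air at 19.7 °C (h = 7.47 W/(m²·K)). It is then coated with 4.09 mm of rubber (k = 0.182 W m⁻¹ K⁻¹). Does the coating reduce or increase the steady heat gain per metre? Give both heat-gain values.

increases: 2.24 → 4.77 W/m

Critical radius for a cylinder: r_cr = k/h = 0.0244 m = 2.44 cm.
Outer radius after coating: r₂ = 0.00242 + 0.00409 = 0.00651 m.
Since r₁ < r_cr and r₂ ≤ r_cr, the coating moves toward the maximum at r_cr — heat gain rises.
Bare: R = 1/(2πr₁h) = 8.804 m·K/W; Q = 19.72/8.804 = 2.24 W/m.
Coated: R = R_cond + R_conv = 4.138 m·K/W; Q = 19.72/4.138 = 4.77 W/m.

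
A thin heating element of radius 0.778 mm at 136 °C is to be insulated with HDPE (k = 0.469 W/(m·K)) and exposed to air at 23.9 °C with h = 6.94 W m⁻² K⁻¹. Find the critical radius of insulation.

For a cylinder, r_cr = k_ins/h = 0.469/6.94 = 0.0676 m = 6.76 cm

r_cr = 6.76 cm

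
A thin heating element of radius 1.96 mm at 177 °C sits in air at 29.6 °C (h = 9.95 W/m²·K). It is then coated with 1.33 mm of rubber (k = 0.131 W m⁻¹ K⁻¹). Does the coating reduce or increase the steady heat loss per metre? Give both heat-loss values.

increases: 18.1 → 26.8 W/m

Critical radius for a cylinder: r_cr = k/h = 0.0132 m = 1.32 cm.
Outer radius after coating: r₂ = 0.00196 + 0.00133 = 0.00329 m.
Since r₁ < r_cr and r₂ ≤ r_cr, the coating moves toward the maximum at r_cr — heat loss rises.
Bare: R = 1/(2πr₁h) = 8.161 m·K/W; Q = 147.4/8.161 = 18.1 W/m.
Coated: R = R_cond + R_conv = 5.491 m·K/W; Q = 147.4/5.491 = 26.8 W/m.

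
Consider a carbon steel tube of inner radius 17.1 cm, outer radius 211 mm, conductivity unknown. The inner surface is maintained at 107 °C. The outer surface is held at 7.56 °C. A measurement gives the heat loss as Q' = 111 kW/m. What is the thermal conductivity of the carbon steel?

ΣR = ΔT/Q' = |107 − 7.56|/1.11×10^5 = 8.959×10^-4 m·K/W
ln(r₂/r₁)/(2πk) = 8.959×10^-4 ⇒ k = 0.2102/(2π·8.959×10^-4) = 37.3 W/m·K

k = 37.3 W/m·K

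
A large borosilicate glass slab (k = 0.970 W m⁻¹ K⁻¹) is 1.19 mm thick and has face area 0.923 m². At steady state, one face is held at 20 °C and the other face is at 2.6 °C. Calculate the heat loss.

Q = 13.1 kW

Q = kA·ΔT/L = 0.970 × 0.923 × |20 °C − 2.6 °C| / 0.00119 = 13100 W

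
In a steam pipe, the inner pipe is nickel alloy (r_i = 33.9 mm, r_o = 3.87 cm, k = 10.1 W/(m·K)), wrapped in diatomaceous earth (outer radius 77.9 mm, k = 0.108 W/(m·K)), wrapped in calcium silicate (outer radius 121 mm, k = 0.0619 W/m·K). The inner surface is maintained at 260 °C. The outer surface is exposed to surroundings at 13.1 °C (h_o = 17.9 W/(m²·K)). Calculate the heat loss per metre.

Treat each layer as a resistance in series:
  R'_nickel alloy = ln(0.0387/0.0339)/(2πk) = 0.1324/(2π·10.1) = 0.002087 m·K/W
  R'_diatomaceous earth = ln(0.0779/0.0387)/(2πk) = 0.6996/(2π·0.108) = 1.031 m·K/W
  R'_calcium silicate = ln(0.121/0.0779)/(2πk) = 0.4404/(2π·0.0619) = 1.132 m·K/W
  R'_conv,out = 1/(2πr h) = 1/(2π·0.121·17.9) = 0.07348 m·K/W
ΣR = 0.002087 + 1.031 + 1.132 + 0.07348 = 2.239 m·K/W
Q' = ΔT/ΣR = (260 °C − 13.1 °C)/2.239 = 110 W/m

Q' = 110 W/m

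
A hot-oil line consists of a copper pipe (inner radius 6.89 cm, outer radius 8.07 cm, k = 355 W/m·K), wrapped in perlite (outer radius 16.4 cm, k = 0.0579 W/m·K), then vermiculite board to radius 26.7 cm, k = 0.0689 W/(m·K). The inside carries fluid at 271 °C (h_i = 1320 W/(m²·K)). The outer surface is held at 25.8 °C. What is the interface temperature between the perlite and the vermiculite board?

T = 116 °C

Series thermal resistances, inner to outer:
  R'_conv,in = 1/(2πr h) = 1/(2π·0.0689·1320) = 0.001750 m·K/W
  R'_copper = ln(0.0807/0.0689)/(2πk) = 0.1581/(2π·355) = 7.087×10^-5 m·K/W
  R'_perlite = ln(0.164/0.0807)/(2πk) = 0.7091/(2π·0.0579) = 1.949 m·K/W
  R'_vermiculite board = ln(0.267/0.164)/(2πk) = 0.4874/(2π·0.0689) = 1.126 m·K/W
ΣR = 0.001750 + 7.087×10^-5 + 1.949 + 1.126 = 3.077 m·K/W
Q' = ΔT/ΣR = (271 °C − 25.8 °C)/3.077 = 79.69 W/m
From the inner boundary to the perlite/vermiculite board interface, ΣR_partial = 1.951 m·K/W.
T_interface = T_in − Q'·ΣR_partial = 271 °C − (79.69)(1.951) = 116 °C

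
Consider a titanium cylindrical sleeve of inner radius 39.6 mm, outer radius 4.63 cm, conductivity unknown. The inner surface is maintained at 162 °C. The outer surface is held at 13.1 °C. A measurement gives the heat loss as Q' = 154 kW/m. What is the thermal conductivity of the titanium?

k = 25.7 W/m·K

ΣR = ΔT/Q' = |162 − 13.1|/1.54×10^5 = 9.669×10^-4 m·K/W
ln(r₂/r₁)/(2πk) = 9.669×10^-4 ⇒ k = 0.1563/(2π·9.669×10^-4) = 25.7 W/m·K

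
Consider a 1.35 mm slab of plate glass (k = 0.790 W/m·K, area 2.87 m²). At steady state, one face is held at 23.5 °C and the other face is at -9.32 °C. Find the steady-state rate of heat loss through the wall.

Q = kA·ΔT/L = 0.790 × 2.87 × |23.5 °C − -9.32 °C| / 0.00135 = 55100 W

Q = 55100 W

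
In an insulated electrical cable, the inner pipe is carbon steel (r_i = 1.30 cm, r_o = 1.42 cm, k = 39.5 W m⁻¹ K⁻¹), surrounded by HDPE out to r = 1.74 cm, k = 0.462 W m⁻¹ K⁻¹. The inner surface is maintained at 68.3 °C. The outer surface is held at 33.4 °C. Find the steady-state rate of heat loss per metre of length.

Treat each layer as a resistance in series:
  R'_carbon steel = ln(0.0142/0.0130)/(2πk) = 0.08829/(2π·39.5) = 3.558×10^-4 m·K/W
  R'_HDPE = ln(0.0174/0.0142)/(2πk) = 0.2032/(2π·0.462) = 0.07001 m·K/W
ΣR = 3.558×10^-4 + 0.07001 = 0.07037 m·K/W
Q' = ΔT/ΣR = (68.3 °C − 33.4 °C)/0.07037 = 496 W/m

Q' = 496 W/m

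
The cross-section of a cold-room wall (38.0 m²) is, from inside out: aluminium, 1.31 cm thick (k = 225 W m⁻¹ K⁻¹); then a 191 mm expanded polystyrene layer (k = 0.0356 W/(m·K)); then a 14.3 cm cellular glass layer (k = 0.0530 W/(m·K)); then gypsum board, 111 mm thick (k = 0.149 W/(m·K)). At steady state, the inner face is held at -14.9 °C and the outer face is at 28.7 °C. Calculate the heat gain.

Q = 188 W

Resistance network (inner→outer):
  R_aluminium = L/(kA) = 0.0131/(225·38.0) = 1.532×10^-6 K/W
  R_expanded polystyrene = L/(kA) = 0.191/(0.0356·38.0) = 0.1412 K/W
  R_cellular glass = L/(kA) = 0.143/(0.0530·38.0) = 0.07100 K/W
  R_gypsum board = L/(kA) = 0.111/(0.149·38.0) = 0.01960 K/W
ΣR = 1.532×10^-6 + 0.1412 + 0.07100 + 0.01960 = 0.2318 K/W
Q = ΔT/ΣR = (-14.9 °C − 28.7 °C)/0.2318 = -188 W
(Negative Q ⇒ heat flows inward; heat gain = 188 W.)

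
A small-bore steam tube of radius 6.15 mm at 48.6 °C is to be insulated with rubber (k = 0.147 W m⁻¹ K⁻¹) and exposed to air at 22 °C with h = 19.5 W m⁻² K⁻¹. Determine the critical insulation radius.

For a cylinder, r_cr = k_ins/h = 0.147/19.5 = 0.00754 m = 0.754 cm

r_cr = 0.754 cm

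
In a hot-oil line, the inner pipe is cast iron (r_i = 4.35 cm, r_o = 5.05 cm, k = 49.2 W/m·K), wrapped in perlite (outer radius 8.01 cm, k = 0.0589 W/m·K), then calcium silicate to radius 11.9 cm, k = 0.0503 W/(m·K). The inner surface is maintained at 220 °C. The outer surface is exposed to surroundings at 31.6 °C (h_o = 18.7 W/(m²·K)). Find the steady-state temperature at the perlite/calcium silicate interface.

T = 129 °C

Treat each layer as a resistance in series:
  R'_cast iron = ln(0.0505/0.0435)/(2πk) = 0.1492/(2π·49.2) = 4.827×10^-4 m·K/W
  R'_perlite = ln(0.0801/0.0505)/(2πk) = 0.4613/(2π·0.0589) = 1.246 m·K/W
  R'_calcium silicate = ln(0.119/0.0801)/(2πk) = 0.3958/(2π·0.0503) = 1.253 m·K/W
  R'_conv,out = 1/(2πr h) = 1/(2π·0.119·18.7) = 0.07152 m·K/W
ΣR = 4.827×10^-4 + 1.246 + 1.253 + 0.07152 = 2.571 m·K/W
Q' = ΔT/ΣR = (220 °C − 31.6 °C)/2.571 = 73.28 W/m
From the inner boundary to the perlite/calcium silicate interface, ΣR_partial = 1.246 m·K/W.
T_interface = T_in − Q'·ΣR_partial = 220 °C − (73.28)(1.246) = 129 °C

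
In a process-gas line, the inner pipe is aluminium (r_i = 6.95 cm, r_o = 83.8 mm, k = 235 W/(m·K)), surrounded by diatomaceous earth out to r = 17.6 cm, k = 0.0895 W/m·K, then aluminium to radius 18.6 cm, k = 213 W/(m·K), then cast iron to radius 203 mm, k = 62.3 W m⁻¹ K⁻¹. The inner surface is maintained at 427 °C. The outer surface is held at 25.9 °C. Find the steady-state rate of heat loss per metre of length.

Resistance network (inner→outer):
  R'_aluminium = ln(0.0838/0.0695)/(2πk) = 0.1871/(2π·235) = 1.267×10^-4 m·K/W
  R'_diatomaceous earth = ln(0.176/0.0838)/(2πk) = 0.7421/(2π·0.0895) = 1.320 m·K/W
  R'_aluminium = ln(0.186/0.176)/(2πk) = 0.05526/(2π·213) = 4.129×10^-5 m·K/W
  R'_cast iron = ln(0.203/0.186)/(2πk) = 0.08746/(2π·62.3) = 2.234×10^-4 m·K/W
ΣR = 1.267×10^-4 + 1.320 + 4.129×10^-5 + 2.234×10^-4 = 1.320 m·K/W
Q' = ΔT/ΣR = (427 °C − 25.9 °C)/1.320 = 304 W/m

Q' = 304 W/m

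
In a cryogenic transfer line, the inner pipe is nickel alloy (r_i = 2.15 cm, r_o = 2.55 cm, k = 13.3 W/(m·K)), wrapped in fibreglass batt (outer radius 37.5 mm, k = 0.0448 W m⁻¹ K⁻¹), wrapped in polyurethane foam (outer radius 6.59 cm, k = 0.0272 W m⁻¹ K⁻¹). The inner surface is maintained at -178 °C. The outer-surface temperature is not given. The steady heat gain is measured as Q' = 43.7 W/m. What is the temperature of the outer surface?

Series resistances:
  R'_nickel alloy = ln(0.0255/0.0215)/(2πk) = 0.1706/(2π·13.3) = 0.002042 m·K/W
  R'_fibreglass batt = ln(0.0375/0.0255)/(2πk) = 0.3857/(2π·0.0448) = 1.370 m·K/W
  R'_polyurethane foam = ln(0.0659/0.0375)/(2πk) = 0.5638/(2π·0.0272) = 3.299 m·K/W
ΣR = 4.671 m·K/W
ΔT = Q'·ΣR = 43.7 × 4.671 = 204.1 K
Heat flows inward, so T_out = T_in + ΔT = -178 + 204.1 = 26.1 °C

T_out = 26.1 °C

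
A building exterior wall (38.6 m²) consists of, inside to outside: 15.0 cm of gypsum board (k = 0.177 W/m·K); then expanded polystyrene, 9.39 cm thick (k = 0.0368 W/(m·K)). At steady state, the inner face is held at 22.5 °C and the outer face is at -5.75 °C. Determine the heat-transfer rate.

Resistance network (inner→outer):
  R_gypsum board = L/(kA) = 0.150/(0.177·38.6) = 0.02195 K/W
  R_expanded polystyrene = L/(kA) = 0.0939/(0.0368·38.6) = 0.06610 K/W
ΣR = 0.02195 + 0.06610 = 0.08805 K/W
Q = ΔT/ΣR = (22.5 °C − -5.75 °C)/0.08805 = 321 W

Q = 321 W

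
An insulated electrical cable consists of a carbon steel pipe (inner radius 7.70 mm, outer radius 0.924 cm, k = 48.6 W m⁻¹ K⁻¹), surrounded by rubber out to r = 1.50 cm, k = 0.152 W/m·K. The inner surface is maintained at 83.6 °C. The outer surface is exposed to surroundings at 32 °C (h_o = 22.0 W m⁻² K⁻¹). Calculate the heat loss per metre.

Resistance network (inner→outer):
  R'_carbon steel = ln(0.00924/0.00770)/(2πk) = 0.1823/(2π·48.6) = 5.971×10^-4 m·K/W
  R'_rubber = ln(0.0150/0.00924)/(2πk) = 0.4845/(2π·0.152) = 0.5073 m·K/W
  R'_conv,out = 1/(2πr h) = 1/(2π·0.0150·22.0) = 0.4823 m·K/W
ΣR = 5.971×10^-4 + 0.5073 + 0.4823 = 0.9902 m·K/W
Q' = ΔT/ΣR = (83.6 °C − 32 °C)/0.9902 = 52.1 W/m

Q' = 52.1 W/m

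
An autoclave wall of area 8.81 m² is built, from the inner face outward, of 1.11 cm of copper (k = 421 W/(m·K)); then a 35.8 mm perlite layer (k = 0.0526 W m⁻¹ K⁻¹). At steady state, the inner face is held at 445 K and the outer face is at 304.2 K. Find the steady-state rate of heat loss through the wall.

Treat each layer as a resistance in series:
  R_copper = L/(kA) = 0.0111/(421·8.81) = 2.993×10^-6 K/W
  R_perlite = L/(kA) = 0.0358/(0.0526·8.81) = 0.07725 K/W
ΣR = 2.993×10^-6 + 0.07725 = 0.07725 K/W
Q = ΔT/ΣR = (445 K − 304.2 K)/0.07725 = 1820 W

Q = 1820 W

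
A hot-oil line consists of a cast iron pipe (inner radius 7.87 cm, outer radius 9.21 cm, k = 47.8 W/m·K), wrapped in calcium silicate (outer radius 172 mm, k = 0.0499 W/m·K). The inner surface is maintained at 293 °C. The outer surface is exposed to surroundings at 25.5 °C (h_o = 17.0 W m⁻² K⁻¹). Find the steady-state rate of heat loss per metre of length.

Q' = 131 W/m

Series thermal resistances, inner to outer:
  R'_cast iron = ln(0.0921/0.0787)/(2πk) = 0.1572/(2π·47.8) = 5.235×10^-4 m·K/W
  R'_calcium silicate = ln(0.172/0.0921)/(2πk) = 0.6246/(2π·0.0499) = 1.992 m·K/W
  R'_conv,out = 1/(2πr h) = 1/(2π·0.172·17.0) = 0.05443 m·K/W
ΣR = 5.235×10^-4 + 1.992 + 0.05443 = 2.047 m·K/W
Q' = ΔT/ΣR = (293 °C − 25.5 °C)/2.047 = 131 W/m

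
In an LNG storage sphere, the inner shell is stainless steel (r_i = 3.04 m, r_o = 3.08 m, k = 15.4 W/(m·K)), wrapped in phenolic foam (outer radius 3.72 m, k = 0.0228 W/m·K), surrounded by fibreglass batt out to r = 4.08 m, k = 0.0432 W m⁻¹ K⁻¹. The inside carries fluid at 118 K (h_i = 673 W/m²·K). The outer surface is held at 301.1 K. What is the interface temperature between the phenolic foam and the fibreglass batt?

Resistance network (inner→outer):
  R_conv,in = 1/(4πr²h) = 1/(4π·3.04²·673) = 1.279×10^-5 K/W
  R_stainless steel = (1/3.04 − 1/3.08)/(4πk) = 0.004272/(4π·15.4) = 2.208×10^-5 K/W
  R_phenolic foam = (1/3.08 − 1/3.72)/(4πk) = 0.05586/(4π·0.0228) = 0.1950 K/W
  R_fibreglass batt = (1/3.72 − 1/4.08)/(4πk) = 0.02372/(4π·0.0432) = 0.04369 K/W
ΣR = 1.279×10^-5 + 2.208×10^-5 + 0.1950 + 0.04369 = 0.2387 K/W
Q = ΔT/ΣR = (118 K − 301.1 K)/0.2387 = -767.1 W
From the inner boundary to the phenolic foam/fibreglass batt interface, ΣR_partial = 0.1950 K/W.
T_interface = T_in − Q·ΣR_partial = 118 K − (-767.1)(0.1950) = 267.6 K

T = 267.6 K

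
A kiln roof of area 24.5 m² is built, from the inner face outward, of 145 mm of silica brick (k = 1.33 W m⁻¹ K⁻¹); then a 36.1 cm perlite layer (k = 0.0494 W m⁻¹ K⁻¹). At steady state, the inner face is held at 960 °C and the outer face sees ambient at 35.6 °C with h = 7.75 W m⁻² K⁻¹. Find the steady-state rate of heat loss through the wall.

Q = 3.00 kW

Treat each layer as a resistance in series:
  R_silica brick = L/(kA) = 0.145/(1.33·24.5) = 0.004450 K/W
  R_perlite = L/(kA) = 0.361/(0.0494·24.5) = 0.2983 K/W
  R_conv,out = 1/(hA) = 1/(7.75·24.5) = 0.005267 K/W
ΣR = 0.004450 + 0.2983 + 0.005267 = 0.3080 K/W
Q = ΔT/ΣR = (960 °C − 35.6 °C)/0.3080 = 3000 W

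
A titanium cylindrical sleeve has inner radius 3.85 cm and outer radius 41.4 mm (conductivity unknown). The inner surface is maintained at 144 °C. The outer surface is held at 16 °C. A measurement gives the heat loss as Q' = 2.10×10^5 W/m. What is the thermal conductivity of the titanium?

k = 19.0 W/m·K

ΣR = ΔT/Q' = |144 − 16|/2.10×10^5 = 6.095×10^-4 m·K/W
ln(r₂/r₁)/(2πk) = 6.095×10^-4 ⇒ k = 0.07262/(2π·6.095×10^-4) = 19.0 W/m·K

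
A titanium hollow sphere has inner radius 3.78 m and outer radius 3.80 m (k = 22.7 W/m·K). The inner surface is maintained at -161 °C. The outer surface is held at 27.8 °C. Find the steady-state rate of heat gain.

Q = 4πk·ΔT/(1/r₁ − 1/r₂) = 4π × 22.7 × 188.8 / (1/3.78 − 1/3.80) = 3.87×10^7 W

Q = 3.87×10^7 W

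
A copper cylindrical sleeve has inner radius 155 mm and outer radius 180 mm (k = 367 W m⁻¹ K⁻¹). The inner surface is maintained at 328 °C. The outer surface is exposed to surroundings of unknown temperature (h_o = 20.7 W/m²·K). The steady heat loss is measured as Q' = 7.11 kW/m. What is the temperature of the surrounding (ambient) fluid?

T_out = 23.8 °C

Series resistances:
  R'_copper = ln(0.180/0.155)/(2πk) = 0.1495/(2π·367) = 6.485×10^-5 m·K/W
  R'_conv,out = 1/(2πr h) = 1/(2π·0.180·20.7) = 0.04271 m·K/W
ΣR = 0.04278 m·K/W
ΔT = Q'·ΣR = 7110 × 0.04278 = 304.2 K
Heat flows outward, so T_out = T_in − ΔT = 328 − 304.2 = 23.8 °C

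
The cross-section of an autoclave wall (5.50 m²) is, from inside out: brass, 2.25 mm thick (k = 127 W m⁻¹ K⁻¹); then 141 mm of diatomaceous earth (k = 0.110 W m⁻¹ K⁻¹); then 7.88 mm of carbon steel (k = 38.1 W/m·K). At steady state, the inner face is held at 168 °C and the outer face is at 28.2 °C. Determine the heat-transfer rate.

Resistance network (inner→outer):
  R_brass = L/(kA) = 0.00225/(127·5.50) = 3.221×10^-6 K/W
  R_diatomaceous earth = L/(kA) = 0.141/(0.110·5.50) = 0.2331 K/W
  R_carbon steel = L/(kA) = 0.00788/(38.1·5.50) = 3.760×10^-5 K/W
ΣR = 3.221×10^-6 + 0.2331 + 3.760×10^-5 = 0.2331 K/W
Q = ΔT/ΣR = (168 °C − 28.2 °C)/0.2331 = 600 W

Q = 600 W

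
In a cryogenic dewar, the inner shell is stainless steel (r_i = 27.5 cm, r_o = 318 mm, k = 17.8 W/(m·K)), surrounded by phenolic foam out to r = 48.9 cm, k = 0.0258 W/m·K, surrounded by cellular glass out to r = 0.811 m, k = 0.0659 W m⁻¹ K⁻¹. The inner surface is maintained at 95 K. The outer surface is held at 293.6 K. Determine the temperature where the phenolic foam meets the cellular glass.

T = 249.1 K

Series thermal resistances, inner to outer:
  R_stainless steel = (1/0.275 − 1/0.318)/(4πk) = 0.4917/(4π·17.8) = 0.002198 K/W
  R_phenolic foam = (1/0.318 − 1/0.489)/(4πk) = 1.100/(4π·0.0258) = 3.392 K/W
  R_cellular glass = (1/0.489 − 1/0.811)/(4πk) = 0.8119/(4π·0.0659) = 0.9805 K/W
ΣR = 0.002198 + 3.392 + 0.9805 = 4.375 K/W
Q = ΔT/ΣR = (95 K − 293.6 K)/4.375 = -45.39 W
From the inner boundary to the phenolic foam/cellular glass interface, ΣR_partial = 3.394 K/W.
T_interface = T_in − Q·ΣR_partial = 95 K − (-45.39)(3.394) = 249.1 K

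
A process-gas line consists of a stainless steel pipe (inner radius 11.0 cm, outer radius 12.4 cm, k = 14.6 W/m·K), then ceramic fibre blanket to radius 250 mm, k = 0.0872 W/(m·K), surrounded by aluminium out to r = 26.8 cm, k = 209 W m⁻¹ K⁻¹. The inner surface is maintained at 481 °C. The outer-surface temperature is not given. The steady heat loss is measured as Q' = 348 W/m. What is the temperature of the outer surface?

Series resistances:
  R'_stainless steel = ln(0.124/0.110)/(2πk) = 0.1198/(2π·14.6) = 0.001306 m·K/W
  R'_ceramic fibre blanket = ln(0.250/0.124)/(2πk) = 0.7012/(2π·0.0872) = 1.280 m·K/W
  R'_aluminium = ln(0.268/0.250)/(2πk) = 0.06953/(2π·209) = 5.294×10^-5 m·K/W
ΣR = 1.281 m·K/W
ΔT = Q'·ΣR = 348 × 1.281 = 445.8 K
Heat flows outward, so T_out = T_in − ΔT = 481 − 445.8 = 35.2 °C

T_out = 35.2 °C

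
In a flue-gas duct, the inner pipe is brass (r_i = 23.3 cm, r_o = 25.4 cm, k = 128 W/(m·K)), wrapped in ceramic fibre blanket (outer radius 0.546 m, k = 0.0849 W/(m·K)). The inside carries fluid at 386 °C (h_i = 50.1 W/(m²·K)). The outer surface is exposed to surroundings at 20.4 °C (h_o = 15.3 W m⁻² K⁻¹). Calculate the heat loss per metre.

Series thermal resistances, inner to outer:
  R'_conv,in = 1/(2πr h) = 1/(2π·0.233·50.1) = 0.01363 m·K/W
  R'_brass = ln(0.254/0.233)/(2πk) = 0.08630/(2π·128) = 1.073×10^-4 m·K/W
  R'_ceramic fibre blanket = ln(0.546/0.254)/(2πk) = 0.7653/(2π·0.0849) = 1.435 m·K/W
  R'_conv,out = 1/(2πr h) = 1/(2π·0.546·15.3) = 0.01905 m·K/W
ΣR = 0.01363 + 1.073×10^-4 + 1.435 + 0.01905 = 1.468 m·K/W
Q' = ΔT/ΣR = (386 °C − 20.4 °C)/1.468 = 249 W/m

Q' = 249 W/m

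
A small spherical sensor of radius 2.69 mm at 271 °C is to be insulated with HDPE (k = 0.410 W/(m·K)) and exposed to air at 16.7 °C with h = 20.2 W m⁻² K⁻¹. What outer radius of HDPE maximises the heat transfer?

r_cr = 4.06 cm

For a sphere, r_cr = 2k_ins/h = 2·0.410/20.2 = 0.0406 m = 4.06 cm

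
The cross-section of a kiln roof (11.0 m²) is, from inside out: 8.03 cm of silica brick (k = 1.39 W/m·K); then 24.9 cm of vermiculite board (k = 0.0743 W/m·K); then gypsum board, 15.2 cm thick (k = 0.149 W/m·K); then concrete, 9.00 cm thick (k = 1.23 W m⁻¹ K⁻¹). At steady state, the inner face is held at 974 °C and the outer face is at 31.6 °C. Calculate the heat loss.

Q = 2.30 kW

Series thermal resistances, inner to outer:
  R_silica brick = L/(kA) = 0.0803/(1.39·11.0) = 0.005252 K/W
  R_vermiculite board = L/(kA) = 0.249/(0.0743·11.0) = 0.3047 K/W
  R_gypsum board = L/(kA) = 0.152/(0.149·11.0) = 0.09274 K/W
  R_concrete = L/(kA) = 0.0900/(1.23·11.0) = 0.006652 K/W
ΣR = 0.005252 + 0.3047 + 0.09274 + 0.006652 = 0.4093 K/W
Q = ΔT/ΣR = (974 °C − 31.6 °C)/0.4093 = 2300 W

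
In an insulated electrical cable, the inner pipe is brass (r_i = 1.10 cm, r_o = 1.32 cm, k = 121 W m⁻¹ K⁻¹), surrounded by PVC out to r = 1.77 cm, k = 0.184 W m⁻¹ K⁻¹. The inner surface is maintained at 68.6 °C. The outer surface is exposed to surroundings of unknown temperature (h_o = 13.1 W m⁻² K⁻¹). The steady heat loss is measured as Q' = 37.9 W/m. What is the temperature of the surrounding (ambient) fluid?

T_out = 33.0 °C

Sum the resistances:
  R'_brass = ln(0.0132/0.0110)/(2πk) = 0.1823/(2π·121) = 2.398×10^-4 m·K/W
  R'_PVC = ln(0.0177/0.0132)/(2πk) = 0.2933/(2π·0.184) = 0.2537 m·K/W
  R'_conv,out = 1/(2πr h) = 1/(2π·0.0177·13.1) = 0.6864 m·K/W
ΣR = 0.9404 m·K/W
ΔT = Q'·ΣR = 37.9 × 0.9404 = 35.64 K
Heat flows outward, so T_out = T_in − ΔT = 68.6 − 35.64 = 33.0 °C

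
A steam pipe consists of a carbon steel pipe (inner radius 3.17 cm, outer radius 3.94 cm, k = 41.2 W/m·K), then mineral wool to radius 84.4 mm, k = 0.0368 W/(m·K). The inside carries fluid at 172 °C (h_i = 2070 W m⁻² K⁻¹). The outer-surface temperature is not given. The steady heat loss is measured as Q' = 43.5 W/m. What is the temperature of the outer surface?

T_out = 28.5 °C

Series resistances:
  R'_conv,in = 1/(2πr h) = 1/(2π·0.0317·2070) = 0.002425 m·K/W
  R'_carbon steel = ln(0.0394/0.0317)/(2πk) = 0.2174/(2π·41.2) = 8.400×10^-4 m·K/W
  R'_mineral wool = ln(0.0844/0.0394)/(2πk) = 0.7618/(2π·0.0368) = 3.295 m·K/W
ΣR = 3.298 m·K/W
ΔT = Q'·ΣR = 43.5 × 3.298 = 143.5 K
Heat flows outward, so T_out = T_in − ΔT = 172 − 143.5 = 28.5 °C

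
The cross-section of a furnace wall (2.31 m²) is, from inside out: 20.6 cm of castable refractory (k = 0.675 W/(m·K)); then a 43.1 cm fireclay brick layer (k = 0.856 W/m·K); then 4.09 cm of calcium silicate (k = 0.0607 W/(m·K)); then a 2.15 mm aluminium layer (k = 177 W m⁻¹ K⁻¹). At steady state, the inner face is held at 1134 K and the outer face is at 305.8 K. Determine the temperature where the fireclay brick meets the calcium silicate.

T = 682 K

Resistance network (inner→outer):
  R_castable refractory = L/(kA) = 0.206/(0.675·2.31) = 0.1321 K/W
  R_fireclay brick = L/(kA) = 0.431/(0.856·2.31) = 0.2180 K/W
  R_calcium silicate = L/(kA) = 0.0409/(0.0607·2.31) = 0.2917 K/W
  R_aluminium = L/(kA) = 0.00215/(177·2.31) = 5.258×10^-6 K/W
ΣR = 0.1321 + 0.2180 + 0.2917 + 5.258×10^-6 = 0.6418 K/W
Q = ΔT/ΣR = (1134 K − 305.8 K)/0.6418 = 1290 W
From the inner boundary to the fireclay brick/calcium silicate interface, ΣR_partial = 0.3501 K/W.
T_interface = T_in − Q·ΣR_partial = 1134 K − (1290)(0.3501) = 682 K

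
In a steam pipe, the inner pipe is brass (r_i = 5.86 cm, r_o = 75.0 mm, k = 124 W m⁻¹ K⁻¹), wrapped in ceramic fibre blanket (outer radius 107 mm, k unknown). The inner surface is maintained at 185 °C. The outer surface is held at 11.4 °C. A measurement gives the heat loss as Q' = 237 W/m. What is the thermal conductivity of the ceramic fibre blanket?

k = 0.0772 W/m·K

ΣR = ΔT/Q' = |185 − 11.4|/237 = 0.7325 m·K/W
Known resistances:
  R'_brass = ln(0.0750/0.0586)/(2πk) = 0.2468/(2π·124) = 3.167×10^-4 m·K/W
R_ceramic fibre blanket = ΣR − ΣR_known = 0.7325 − 3.167×10^-4 = 0.7322 m·K/W
ln(r₂/r₁)/(2πk) = 0.7322 ⇒ k = 0.3553/(2π·0.7322) = 0.0772 W/m·K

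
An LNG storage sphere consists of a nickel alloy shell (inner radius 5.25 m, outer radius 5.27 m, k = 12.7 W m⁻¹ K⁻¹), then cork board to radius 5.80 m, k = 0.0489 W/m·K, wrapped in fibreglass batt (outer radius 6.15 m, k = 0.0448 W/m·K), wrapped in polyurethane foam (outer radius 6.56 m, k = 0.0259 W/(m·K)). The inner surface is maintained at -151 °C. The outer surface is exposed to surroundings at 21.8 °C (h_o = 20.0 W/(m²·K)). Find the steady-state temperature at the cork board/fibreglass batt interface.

T = -87.6 °C

Resistance network (inner→outer):
  R_nickel alloy = (1/5.25 − 1/5.27)/(4πk) = 7.229×10^-4/(4π·12.7) = 4.529×10^-6 K/W
  R_cork board = (1/5.27 − 1/5.80)/(4πk) = 0.01734/(4π·0.0489) = 0.02822 K/W
  R_fibreglass batt = (1/5.80 − 1/6.15)/(4πk) = 0.009812/(4π·0.0448) = 0.01743 K/W
  R_polyurethane foam = (1/6.15 − 1/6.56)/(4πk) = 0.01016/(4π·0.0259) = 0.03122 K/W
  R_conv,out = 1/(4πr²h) = 1/(4π·6.56²·20.0) = 9.246×10^-5 K/W
ΣR = 4.529×10^-6 + 0.02822 + 0.01743 + 0.03122 + 9.246×10^-5 = 0.07697 K/W
Q = ΔT/ΣR = (-151 °C − 21.8 °C)/0.07697 = -2245 W
From the inner boundary to the cork board/fibreglass batt interface, ΣR_partial = 0.02822 K/W.
T_interface = T_in − Q·ΣR_partial = -151 °C − (-2245)(0.02822) = -87.6 °C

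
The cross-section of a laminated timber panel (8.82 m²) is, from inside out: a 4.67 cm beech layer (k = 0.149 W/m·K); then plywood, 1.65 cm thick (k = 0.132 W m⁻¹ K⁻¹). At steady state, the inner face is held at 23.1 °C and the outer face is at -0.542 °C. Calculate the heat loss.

Resistance network (inner→outer):
  R_beech = L/(kA) = 0.0467/(0.149·8.82) = 0.03554 K/W
  R_plywood = L/(kA) = 0.0165/(0.132·8.82) = 0.01417 K/W
ΣR = 0.03554 + 0.01417 = 0.04971 K/W
Q = ΔT/ΣR = (23.1 °C − -0.542 °C)/0.04971 = 476 W

Q = 476 W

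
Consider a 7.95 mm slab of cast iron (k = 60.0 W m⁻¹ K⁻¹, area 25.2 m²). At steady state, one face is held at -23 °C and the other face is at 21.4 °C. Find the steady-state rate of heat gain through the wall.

Q = 8440 kW

Q = kA·ΔT/L = 60.0 × 25.2 × |-23 °C − 21.4 °C| / 0.00795 = 8.44×10^6 W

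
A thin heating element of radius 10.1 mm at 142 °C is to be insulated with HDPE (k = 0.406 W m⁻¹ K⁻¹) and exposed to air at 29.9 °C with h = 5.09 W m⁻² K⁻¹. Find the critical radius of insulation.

For a cylinder, r_cr = k_ins/h = 0.406/5.09 = 0.0798 m = 7.98 cm

r_cr = 7.98 cm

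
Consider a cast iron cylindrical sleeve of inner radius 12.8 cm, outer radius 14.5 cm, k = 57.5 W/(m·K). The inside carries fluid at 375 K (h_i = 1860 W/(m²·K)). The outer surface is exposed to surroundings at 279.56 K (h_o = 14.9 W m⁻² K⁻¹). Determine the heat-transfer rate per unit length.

Resistance network (inner→outer):
  R'_conv,in = 1/(2πr h) = 1/(2π·0.128·1860) = 6.685×10^-4 m·K/W
  R'_cast iron = ln(0.145/0.128)/(2πk) = 0.1247/(2π·57.5) = 3.452×10^-4 m·K/W
  R'_conv,out = 1/(2πr h) = 1/(2π·0.145·14.9) = 0.07367 m·K/W
ΣR = 6.685×10^-4 + 3.452×10^-4 + 0.07367 = 0.07468 m·K/W
Q' = ΔT/ΣR = (375 K − 279.56 K)/0.07468 = 1280 W/m

Q' = 1280 W/m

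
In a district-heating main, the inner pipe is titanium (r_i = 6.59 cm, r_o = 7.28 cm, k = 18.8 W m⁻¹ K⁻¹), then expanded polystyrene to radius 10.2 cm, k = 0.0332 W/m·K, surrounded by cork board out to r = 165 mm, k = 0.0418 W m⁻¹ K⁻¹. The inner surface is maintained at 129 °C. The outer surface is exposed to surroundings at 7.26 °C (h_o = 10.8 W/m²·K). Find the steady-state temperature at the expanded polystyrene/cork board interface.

Treat each layer as a resistance in series:
  R'_titanium = ln(0.0728/0.0659)/(2πk) = 0.09958/(2π·18.8) = 8.430×10^-4 m·K/W
  R'_expanded polystyrene = ln(0.102/0.0728)/(2πk) = 0.3373/(2π·0.0332) = 1.617 m·K/W
  R'_cork board = ln(0.165/0.102)/(2πk) = 0.4810/(2π·0.0418) = 1.831 m·K/W
  R'_conv,out = 1/(2πr h) = 1/(2π·0.165·10.8) = 0.08931 m·K/W
ΣR = 8.430×10^-4 + 1.617 + 1.831 + 0.08931 = 3.538 m·K/W
Q' = ΔT/ΣR = (129 °C − 7.26 °C)/3.538 = 34.41 W/m
From the inner boundary to the expanded polystyrene/cork board interface, ΣR_partial = 1.618 m·K/W.
T_interface = T_in − Q'·ΣR_partial = 129 °C − (34.41)(1.618) = 73.3 °C

T = 73.3 °C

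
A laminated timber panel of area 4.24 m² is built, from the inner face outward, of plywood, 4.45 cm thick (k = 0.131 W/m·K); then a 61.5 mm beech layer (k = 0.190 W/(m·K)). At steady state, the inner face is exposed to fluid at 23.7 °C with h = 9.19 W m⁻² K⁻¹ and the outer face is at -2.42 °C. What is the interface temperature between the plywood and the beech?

T = 8.53 °C

Treat each layer as a resistance in series:
  R_conv,in = 1/(hA) = 1/(9.19·4.24) = 0.02566 K/W
  R_plywood = L/(kA) = 0.0445/(0.131·4.24) = 0.08012 K/W
  R_beech = L/(kA) = 0.0615/(0.190·4.24) = 0.07634 K/W
ΣR = 0.02566 + 0.08012 + 0.07634 = 0.1821 K/W
Q = ΔT/ΣR = (23.7 °C − -2.42 °C)/0.1821 = 143.4 W
From the inner boundary to the plywood/beech interface, ΣR_partial = 0.1058 K/W.
T_interface = T_in − Q·ΣR_partial = 23.7 °C − (143.4)(0.1058) = 8.53 °C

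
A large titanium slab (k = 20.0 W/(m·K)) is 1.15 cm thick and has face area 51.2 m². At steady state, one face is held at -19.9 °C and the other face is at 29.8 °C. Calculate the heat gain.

Q = kA·ΔT/L = 20.0 × 51.2 × |-19.9 °C − 29.8 °C| / 0.0115 = 4.43×10^6 W

Q = 4430 kW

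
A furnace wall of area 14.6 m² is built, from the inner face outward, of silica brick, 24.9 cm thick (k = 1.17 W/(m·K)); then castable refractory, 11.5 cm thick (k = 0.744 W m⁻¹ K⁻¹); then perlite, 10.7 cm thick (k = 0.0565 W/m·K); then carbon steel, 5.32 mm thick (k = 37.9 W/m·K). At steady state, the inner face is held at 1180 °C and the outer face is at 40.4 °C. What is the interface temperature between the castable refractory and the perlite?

Treat each layer as a resistance in series:
  R_silica brick = L/(kA) = 0.249/(1.17·14.6) = 0.01458 K/W
  R_castable refractory = L/(kA) = 0.115/(0.744·14.6) = 0.01059 K/W
  R_perlite = L/(kA) = 0.107/(0.0565·14.6) = 0.1297 K/W
  R_carbon steel = L/(kA) = 0.00532/(37.9·14.6) = 9.614×10^-6 K/W
ΣR = 0.01458 + 0.01059 + 0.1297 + 9.614×10^-6 = 0.1549 K/W
Q = ΔT/ΣR = (1180 °C − 40.4 °C)/0.1549 = 7357 W
From the inner boundary to the castable refractory/perlite interface, ΣR_partial = 0.02517 K/W.
T_interface = T_in − Q·ΣR_partial = 1180 °C − (7357)(0.02517) = 995 °C

T = 995 °C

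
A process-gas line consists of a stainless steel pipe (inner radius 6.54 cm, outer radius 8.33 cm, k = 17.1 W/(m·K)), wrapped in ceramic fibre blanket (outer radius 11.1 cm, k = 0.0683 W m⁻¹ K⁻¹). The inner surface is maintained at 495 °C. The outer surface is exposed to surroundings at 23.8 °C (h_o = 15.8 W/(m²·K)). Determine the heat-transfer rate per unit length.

Q' = 618 W/m

Treat each layer as a resistance in series:
  R'_stainless steel = ln(0.0833/0.0654)/(2πk) = 0.2419/(2π·17.1) = 0.002252 m·K/W
  R'_ceramic fibre blanket = ln(0.111/0.0833)/(2πk) = 0.2871/(2π·0.0683) = 0.6690 m·K/W
  R'_conv,out = 1/(2πr h) = 1/(2π·0.111·15.8) = 0.09075 m·K/W
ΣR = 0.002252 + 0.6690 + 0.09075 = 0.7620 m·K/W
Q' = ΔT/ΣR = (495 °C − 23.8 °C)/0.7620 = 618 W/m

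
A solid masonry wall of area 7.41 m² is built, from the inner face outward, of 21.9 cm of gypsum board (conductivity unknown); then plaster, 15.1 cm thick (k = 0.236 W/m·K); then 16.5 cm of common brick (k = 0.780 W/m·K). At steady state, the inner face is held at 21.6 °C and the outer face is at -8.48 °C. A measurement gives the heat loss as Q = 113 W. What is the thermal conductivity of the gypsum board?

k = 0.195 W/m·K

ΣR = ΔT/Q = |21.6 − -8.48|/113 = 0.2662 K/W
Known resistances:
  R_plaster = L/(kA) = 0.151/(0.236·7.41) = 0.08635 K/W
  R_common brick = L/(kA) = 0.165/(0.780·7.41) = 0.02855 K/W
R_gypsum board = ΣR − ΣR_known = 0.2662 − 0.1149 = 0.1513 K/W
L/(kA) = 0.1513 ⇒ k = 0.219/(0.1513·7.41) = 0.195 W/m·K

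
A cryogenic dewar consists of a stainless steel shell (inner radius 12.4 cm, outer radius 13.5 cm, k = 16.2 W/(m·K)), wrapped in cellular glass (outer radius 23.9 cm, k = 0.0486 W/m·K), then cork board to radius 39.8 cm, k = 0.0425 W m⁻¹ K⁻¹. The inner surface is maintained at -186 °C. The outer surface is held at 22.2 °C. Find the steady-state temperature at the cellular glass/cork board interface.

Resistance network (inner→outer):
  R_stainless steel = (1/0.124 − 1/0.135)/(4πk) = 0.6571/(4π·16.2) = 0.003228 K/W
  R_cellular glass = (1/0.135 − 1/0.239)/(4πk) = 3.223/(4π·0.0486) = 5.278 K/W
  R_cork board = (1/0.239 − 1/0.398)/(4πk) = 1.672/(4π·0.0425) = 3.130 K/W
ΣR = 0.003228 + 5.278 + 3.130 = 8.411 K/W
Q = ΔT/ΣR = (-186 °C − 22.2 °C)/8.411 = -24.75 W
From the inner boundary to the cellular glass/cork board interface, ΣR_partial = 5.281 K/W.
T_interface = T_in − Q·ΣR_partial = -186 °C − (-24.75)(5.281) = -55.3 °C

T = -55.3 °C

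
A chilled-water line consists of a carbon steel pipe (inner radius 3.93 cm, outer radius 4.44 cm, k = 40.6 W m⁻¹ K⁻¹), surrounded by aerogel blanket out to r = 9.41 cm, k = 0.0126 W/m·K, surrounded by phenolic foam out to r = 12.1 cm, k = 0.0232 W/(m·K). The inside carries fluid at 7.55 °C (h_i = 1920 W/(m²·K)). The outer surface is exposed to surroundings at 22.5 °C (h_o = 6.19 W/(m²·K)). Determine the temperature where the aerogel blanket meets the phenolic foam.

Series thermal resistances, inner to outer:
  R'_conv,in = 1/(2πr h) = 1/(2π·0.0393·1920) = 0.002109 m·K/W
  R'_carbon steel = ln(0.0444/0.0393)/(2πk) = 0.1220/(2π·40.6) = 4.783×10^-4 m·K/W
  R'_aerogel blanket = ln(0.0941/0.0444)/(2πk) = 0.7511/(2π·0.0126) = 9.488 m·K/W
  R'_phenolic foam = ln(0.121/0.0941)/(2πk) = 0.2514/(2π·0.0232) = 1.725 m·K/W
  R'_conv,out = 1/(2πr h) = 1/(2π·0.121·6.19) = 0.2125 m·K/W
ΣR = 0.002109 + 4.783×10^-4 + 9.488 + 1.725 + 0.2125 = 11.43 m·K/W
Q' = ΔT/ΣR = (7.55 °C − 22.5 °C)/11.43 = -1.308 W/m
From the inner boundary to the aerogel blanket/phenolic foam interface, ΣR_partial = 9.491 m·K/W.
T_interface = T_in − Q'·ΣR_partial = 7.55 °C − (-1.308)(9.491) = 20.0 °C

T = 20.0 °C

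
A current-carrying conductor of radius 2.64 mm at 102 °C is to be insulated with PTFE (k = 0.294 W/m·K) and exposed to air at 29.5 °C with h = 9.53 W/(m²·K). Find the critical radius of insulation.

For a cylinder, r_cr = k_ins/h = 0.294/9.53 = 0.0308 m = 3.08 cm

r_cr = 3.08 cm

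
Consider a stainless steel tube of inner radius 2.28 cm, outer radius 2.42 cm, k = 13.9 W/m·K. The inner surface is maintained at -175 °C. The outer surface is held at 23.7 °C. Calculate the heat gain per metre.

Q' = 2πk·ΔT/ln(r₂/r₁) = 2π × 13.9 × 198.7 / ln(0.0242/0.0228) = 2.91×10^5 W/m

Q' = 2.91×10^5 W/m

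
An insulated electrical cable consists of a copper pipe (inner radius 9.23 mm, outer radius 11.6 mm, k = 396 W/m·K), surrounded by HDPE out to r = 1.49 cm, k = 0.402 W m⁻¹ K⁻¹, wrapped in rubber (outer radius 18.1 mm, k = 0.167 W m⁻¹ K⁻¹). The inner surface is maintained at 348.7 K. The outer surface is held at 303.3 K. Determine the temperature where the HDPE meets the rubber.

T = 332.9 K

Treat each layer as a resistance in series:
  R'_copper = ln(0.0116/0.00923)/(2πk) = 0.2285/(2π·396) = 9.185×10^-5 m·K/W
  R'_HDPE = ln(0.0149/0.0116)/(2πk) = 0.2504/(2π·0.402) = 0.09912 m·K/W
  R'_rubber = ln(0.0181/0.0149)/(2πk) = 0.1946/(2π·0.167) = 0.1854 m·K/W
ΣR = 9.185×10^-5 + 0.09912 + 0.1854 = 0.2846 m·K/W
Q' = ΔT/ΣR = (348.7 K − 303.3 K)/0.2846 = 159.5 W/m
From the inner boundary to the HDPE/rubber interface, ΣR_partial = 0.09921 m·K/W.
T_interface = T_in − Q'·ΣR_partial = 348.7 K − (159.5)(0.09921) = 332.9 K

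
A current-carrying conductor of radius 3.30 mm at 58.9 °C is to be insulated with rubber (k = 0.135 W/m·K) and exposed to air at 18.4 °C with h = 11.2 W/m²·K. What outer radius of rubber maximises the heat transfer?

r_cr = 1.21 cm

For a cylinder, r_cr = k_ins/h = 0.135/11.2 = 0.0121 m = 1.21 cm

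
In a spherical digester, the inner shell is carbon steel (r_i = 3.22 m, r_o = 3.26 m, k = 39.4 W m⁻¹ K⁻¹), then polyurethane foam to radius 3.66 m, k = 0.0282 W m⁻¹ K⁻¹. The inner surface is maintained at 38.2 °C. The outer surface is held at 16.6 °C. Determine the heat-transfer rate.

Treat each layer as a resistance in series:
  R_carbon steel = (1/3.22 − 1/3.26)/(4πk) = 0.003811/(4π·39.4) = 7.696×10^-6 K/W
  R_polyurethane foam = (1/3.26 − 1/3.66)/(4πk) = 0.03352/(4π·0.0282) = 0.09460 K/W
ΣR = 7.696×10^-6 + 0.09460 = 0.09461 K/W
Q = ΔT/ΣR = (38.2 °C − 16.6 °C)/0.09461 = 228 W

Q = 228 W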